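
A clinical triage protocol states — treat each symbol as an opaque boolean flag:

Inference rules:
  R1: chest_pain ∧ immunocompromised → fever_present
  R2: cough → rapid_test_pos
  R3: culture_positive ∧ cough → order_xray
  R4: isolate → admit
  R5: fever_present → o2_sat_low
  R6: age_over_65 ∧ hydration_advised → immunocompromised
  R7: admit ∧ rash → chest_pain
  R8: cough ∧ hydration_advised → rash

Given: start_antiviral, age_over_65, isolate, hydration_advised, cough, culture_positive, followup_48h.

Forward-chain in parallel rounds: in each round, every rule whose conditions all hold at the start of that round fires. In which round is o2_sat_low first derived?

Round 1 — R2, R3, R4, R6, R8, derive rapid_test_pos, order_xray, admit, immunocompromised, rash.
Round 2 — R7, derive chest_pain.
Round 3 — R1, derive fever_present.
Round 4 — R5, derive o2_sat_low.
o2_sat_low first appears in round 4.

4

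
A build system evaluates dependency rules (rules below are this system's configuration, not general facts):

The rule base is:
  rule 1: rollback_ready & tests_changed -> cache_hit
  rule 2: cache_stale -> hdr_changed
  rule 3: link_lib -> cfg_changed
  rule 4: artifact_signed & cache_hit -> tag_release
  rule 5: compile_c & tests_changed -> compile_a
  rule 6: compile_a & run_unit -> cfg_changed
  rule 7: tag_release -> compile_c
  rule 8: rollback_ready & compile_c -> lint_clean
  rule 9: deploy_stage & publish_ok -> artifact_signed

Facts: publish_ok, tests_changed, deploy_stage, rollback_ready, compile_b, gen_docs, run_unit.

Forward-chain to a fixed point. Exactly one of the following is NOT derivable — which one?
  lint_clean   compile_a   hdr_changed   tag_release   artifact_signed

Round 1: rule 1 [rollback_ready & tests_changed -> cache_hit]; rule 9 [deploy_stage & publish_ok -> artifact_signed]. Adds cache_hit, artifact_signed.
Round 2: rule 4 [artifact_signed & cache_hit -> tag_release]. Adds tag_release.
Round 3: rule 7 [tag_release -> compile_c]. Adds compile_c.
Round 4: rule 5 [compile_c & tests_changed -> compile_a]; rule 8 [rollback_ready & compile_c -> lint_clean]. Adds compile_a, lint_clean.
Round 5: rule 6 [compile_a & run_unit -> cfg_changed]. Adds cfg_changed.
Derived: compile_a (round 4), artifact_signed (round 1), lint_clean (round 4), tag_release (round 2). hdr_changed never appears in any round.

hdr_changed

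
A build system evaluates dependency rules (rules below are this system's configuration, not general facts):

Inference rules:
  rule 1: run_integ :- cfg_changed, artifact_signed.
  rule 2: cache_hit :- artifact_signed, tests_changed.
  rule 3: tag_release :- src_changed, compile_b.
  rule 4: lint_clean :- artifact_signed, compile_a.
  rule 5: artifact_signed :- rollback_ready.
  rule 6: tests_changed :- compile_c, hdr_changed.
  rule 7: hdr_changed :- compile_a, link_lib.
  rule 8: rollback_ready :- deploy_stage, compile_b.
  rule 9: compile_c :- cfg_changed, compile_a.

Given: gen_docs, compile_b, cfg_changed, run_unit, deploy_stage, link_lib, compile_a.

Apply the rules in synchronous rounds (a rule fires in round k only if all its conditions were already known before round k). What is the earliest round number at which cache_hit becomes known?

3

[1] rule 7 [hdr_changed :- compile_a, link_lib.]; rule 8 [rollback_ready :- deploy_stage, compile_b.]; rule 9 [compile_c :- cfg_changed, compile_a.]. ⇒ new: hdr_changed, rollback_ready, compile_c.
[2] rule 5 [artifact_signed :- rollback_ready.]; rule 6 [tests_changed :- compile_c, hdr_changed.]. ⇒ new: artifact_signed, tests_changed.
[3] rule 1 [run_integ :- cfg_changed, artifact_signed.]; rule 2 [cache_hit :- artifact_signed, tests_changed.]; rule 4 [lint_clean :- artifact_signed, compile_a.]. ⇒ new: run_integ, cache_hit, lint_clean.
cache_hit first appears in round 3.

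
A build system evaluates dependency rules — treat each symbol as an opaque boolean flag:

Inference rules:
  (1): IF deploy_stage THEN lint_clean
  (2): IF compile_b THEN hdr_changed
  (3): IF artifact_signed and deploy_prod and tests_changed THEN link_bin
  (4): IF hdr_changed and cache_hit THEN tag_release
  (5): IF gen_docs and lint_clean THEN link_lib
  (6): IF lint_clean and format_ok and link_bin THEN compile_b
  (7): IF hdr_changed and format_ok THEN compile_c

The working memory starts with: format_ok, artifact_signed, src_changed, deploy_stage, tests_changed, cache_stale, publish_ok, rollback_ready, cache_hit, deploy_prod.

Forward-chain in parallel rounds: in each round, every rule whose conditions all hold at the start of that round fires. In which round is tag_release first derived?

4

[1] (1) [IF deploy_stage THEN lint_clean]; (3) [IF artifact_signed and deploy_prod and tests_changed THEN link_bin]. ⇒ new: lint_clean, link_bin.
[2] (6) [IF lint_clean and format_ok and link_bin THEN compile_b]. ⇒ new: compile_b.
[3] (2) [IF compile_b THEN hdr_changed]. ⇒ new: hdr_changed.
[4] (4) [IF hdr_changed and cache_hit THEN tag_release]; (7) [IF hdr_changed and format_ok THEN compile_c]. ⇒ new: tag_release, compile_c.
tag_release first appears in round 4.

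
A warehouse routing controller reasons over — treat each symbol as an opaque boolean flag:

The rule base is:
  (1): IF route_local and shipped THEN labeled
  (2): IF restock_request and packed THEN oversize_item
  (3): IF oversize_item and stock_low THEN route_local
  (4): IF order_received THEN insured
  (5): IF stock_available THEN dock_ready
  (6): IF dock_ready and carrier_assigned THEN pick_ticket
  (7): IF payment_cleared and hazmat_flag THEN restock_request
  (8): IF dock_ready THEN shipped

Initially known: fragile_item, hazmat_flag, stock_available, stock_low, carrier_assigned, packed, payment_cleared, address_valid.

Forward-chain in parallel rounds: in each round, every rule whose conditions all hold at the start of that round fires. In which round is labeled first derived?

Round 1 — (5), (7), derive dock_ready, restock_request.
Round 2 — (2), (6), (8), derive oversize_item, pick_ticket, shipped.
Round 3 — (3), derive route_local.
Round 4 — (1), derive labeled.
labeled first appears in round 4.

4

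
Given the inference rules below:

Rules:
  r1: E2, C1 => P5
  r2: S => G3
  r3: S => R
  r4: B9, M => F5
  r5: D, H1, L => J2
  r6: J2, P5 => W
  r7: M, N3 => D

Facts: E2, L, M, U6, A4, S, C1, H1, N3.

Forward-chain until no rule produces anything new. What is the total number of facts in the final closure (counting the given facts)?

15

Round 1 — r1, r2, r3, r7, derive P5, G3, R, D.
Round 2 — r5, derive J2.
Round 3 — r6, derive W.
Closure: {A4, C1, D, E2, G3, H1, J2, L, M, N3, P5, R, S, U6, W} — 15 facts.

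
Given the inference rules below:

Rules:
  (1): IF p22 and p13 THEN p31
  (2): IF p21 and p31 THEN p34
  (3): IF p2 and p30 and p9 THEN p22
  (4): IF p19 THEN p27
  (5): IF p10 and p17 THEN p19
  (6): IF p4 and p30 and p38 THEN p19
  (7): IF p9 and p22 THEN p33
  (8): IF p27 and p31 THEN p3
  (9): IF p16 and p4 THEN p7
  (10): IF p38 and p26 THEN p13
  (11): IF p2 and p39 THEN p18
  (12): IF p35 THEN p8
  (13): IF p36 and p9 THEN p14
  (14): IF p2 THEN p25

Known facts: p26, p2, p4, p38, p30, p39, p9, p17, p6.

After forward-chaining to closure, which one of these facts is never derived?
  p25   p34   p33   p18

p34

Round 1 — (3), (6), (10), (11), (14), derive p22, p19, p13, p18, p25.
Round 2 — (1), (4), (7), derive p31, p27, p33.
Round 3 — (8), derive p3.
Derived: p33 (round 2), p18 (round 1), p25 (round 1). p34 never appears in any round.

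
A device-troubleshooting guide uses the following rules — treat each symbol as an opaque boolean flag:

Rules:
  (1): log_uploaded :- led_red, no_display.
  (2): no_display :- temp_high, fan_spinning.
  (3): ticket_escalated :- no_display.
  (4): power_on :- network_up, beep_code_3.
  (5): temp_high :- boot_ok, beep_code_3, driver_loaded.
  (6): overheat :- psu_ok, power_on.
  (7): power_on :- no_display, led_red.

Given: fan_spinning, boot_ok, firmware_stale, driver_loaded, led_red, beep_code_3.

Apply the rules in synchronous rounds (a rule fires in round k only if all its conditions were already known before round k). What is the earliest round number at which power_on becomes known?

3

Round 1: (5) [temp_high :- boot_ok, beep_code_3, driver_loaded.]. Adds temp_high.
Round 2: (2) [no_display :- temp_high, fan_spinning.]. Adds no_display.
Round 3: (1) [log_uploaded :- led_red, no_display.]; (3) [ticket_escalated :- no_display.]; (7) [power_on :- no_display, led_red.]. Adds log_uploaded, ticket_escalated, power_on.
power_on first appears in round 3.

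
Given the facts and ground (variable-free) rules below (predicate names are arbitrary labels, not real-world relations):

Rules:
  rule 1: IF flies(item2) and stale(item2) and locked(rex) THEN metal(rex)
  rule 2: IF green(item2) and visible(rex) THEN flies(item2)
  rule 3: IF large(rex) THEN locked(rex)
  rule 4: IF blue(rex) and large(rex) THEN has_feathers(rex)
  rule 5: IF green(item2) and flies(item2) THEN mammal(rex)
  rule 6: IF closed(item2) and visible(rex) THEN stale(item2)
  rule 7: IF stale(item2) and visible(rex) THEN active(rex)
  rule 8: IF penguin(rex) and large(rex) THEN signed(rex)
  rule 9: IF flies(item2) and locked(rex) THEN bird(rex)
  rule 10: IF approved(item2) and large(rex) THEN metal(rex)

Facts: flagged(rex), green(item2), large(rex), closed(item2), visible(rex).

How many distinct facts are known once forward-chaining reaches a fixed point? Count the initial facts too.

12

Round 1: rule 2 [IF green(item2) and visible(rex) THEN flies(item2)]; rule 3 [IF large(rex) THEN locked(rex)]; rule 6 [IF closed(item2) and visible(rex) THEN stale(item2)]. New: flies(item2), locked(rex), stale(item2).
Round 2: rule 1 [IF flies(item2) and stale(item2) and locked(rex) THEN metal(rex)]; rule 5 [IF green(item2) and flies(item2) THEN mammal(rex)]; rule 7 [IF stale(item2) and visible(rex) THEN active(rex)]; rule 9 [IF flies(item2) and locked(rex) THEN bird(rex)]. New: metal(rex), mammal(rex), active(rex), bird(rex).
Closure: {active(rex), bird(rex), closed(item2), flagged(rex), flies(item2), green(item2), large(rex), locked(rex), mammal(rex), metal(rex), stale(item2), visible(rex)} — 12 facts.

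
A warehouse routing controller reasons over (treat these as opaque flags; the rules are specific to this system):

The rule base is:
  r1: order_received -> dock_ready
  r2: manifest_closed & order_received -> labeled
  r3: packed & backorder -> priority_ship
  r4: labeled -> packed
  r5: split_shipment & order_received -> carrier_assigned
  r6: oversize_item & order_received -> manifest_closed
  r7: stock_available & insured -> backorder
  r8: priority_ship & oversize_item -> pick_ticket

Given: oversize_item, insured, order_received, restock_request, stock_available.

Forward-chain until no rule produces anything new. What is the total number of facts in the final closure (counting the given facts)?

12

Round 1: r1 [order_received -> dock_ready]; r6 [oversize_item & order_received -> manifest_closed]; r7 [stock_available & insured -> backorder]. Adds dock_ready, manifest_closed, backorder.
Round 2: r2 [manifest_closed & order_received -> labeled]. Adds labeled.
Round 3: r4 [labeled -> packed]. Adds packed.
Round 4: r3 [packed & backorder -> priority_ship]. Adds priority_ship.
Round 5: r8 [priority_ship & oversize_item -> pick_ticket]. Adds pick_ticket.
Closure: {backorder, dock_ready, insured, labeled, manifest_closed, order_received, oversize_item, packed, pick_ticket, priority_ship, restock_request, stock_available} — 12 facts.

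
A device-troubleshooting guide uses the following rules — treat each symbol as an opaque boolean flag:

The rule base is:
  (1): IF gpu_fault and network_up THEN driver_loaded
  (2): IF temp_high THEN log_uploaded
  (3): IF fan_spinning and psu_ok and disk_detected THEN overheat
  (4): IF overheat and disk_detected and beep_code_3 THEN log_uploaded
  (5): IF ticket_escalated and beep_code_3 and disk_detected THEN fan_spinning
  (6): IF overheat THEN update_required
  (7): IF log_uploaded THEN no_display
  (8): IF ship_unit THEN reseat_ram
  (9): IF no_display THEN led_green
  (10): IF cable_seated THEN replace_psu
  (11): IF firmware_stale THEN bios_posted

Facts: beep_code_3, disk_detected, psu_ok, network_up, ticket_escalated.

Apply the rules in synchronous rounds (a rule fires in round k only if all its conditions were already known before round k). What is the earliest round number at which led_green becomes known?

5

Round 1: (5) [IF ticket_escalated and beep_code_3 and disk_detected THEN fan_spinning]. New: fan_spinning.
Round 2: (3) [IF fan_spinning and psu_ok and disk_detected THEN overheat]. New: overheat.
Round 3: (4) [IF overheat and disk_detected and beep_code_3 THEN log_uploaded]; (6) [IF overheat THEN update_required]. New: log_uploaded, update_required.
Round 4: (7) [IF log_uploaded THEN no_display]. New: no_display.
Round 5: (9) [IF no_display THEN led_green]. New: led_green.
led_green first appears in round 5.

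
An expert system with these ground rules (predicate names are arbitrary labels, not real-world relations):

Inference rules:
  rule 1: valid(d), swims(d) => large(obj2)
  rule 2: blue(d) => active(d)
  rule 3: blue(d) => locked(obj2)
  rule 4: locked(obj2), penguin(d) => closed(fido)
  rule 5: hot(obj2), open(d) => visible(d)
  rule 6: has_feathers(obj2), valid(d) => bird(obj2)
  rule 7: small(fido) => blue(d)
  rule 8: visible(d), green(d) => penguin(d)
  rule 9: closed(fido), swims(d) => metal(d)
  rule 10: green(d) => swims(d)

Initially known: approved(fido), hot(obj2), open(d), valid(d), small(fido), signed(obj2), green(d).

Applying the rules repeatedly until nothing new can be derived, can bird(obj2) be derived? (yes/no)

Round 1 — rule 5, rule 7, rule 10, derive visible(d), blue(d), swims(d).
Round 2 — rule 1, rule 2, rule 3, rule 8, derive large(obj2), active(d), locked(obj2), penguin(d).
Round 3 — rule 4, derive closed(fido).
Round 4 — rule 9, derive metal(d).
Fixed point reached. bird(obj2) is concluded only by rule 6; rule 6 needs has_feathers(obj2) (never derived).

no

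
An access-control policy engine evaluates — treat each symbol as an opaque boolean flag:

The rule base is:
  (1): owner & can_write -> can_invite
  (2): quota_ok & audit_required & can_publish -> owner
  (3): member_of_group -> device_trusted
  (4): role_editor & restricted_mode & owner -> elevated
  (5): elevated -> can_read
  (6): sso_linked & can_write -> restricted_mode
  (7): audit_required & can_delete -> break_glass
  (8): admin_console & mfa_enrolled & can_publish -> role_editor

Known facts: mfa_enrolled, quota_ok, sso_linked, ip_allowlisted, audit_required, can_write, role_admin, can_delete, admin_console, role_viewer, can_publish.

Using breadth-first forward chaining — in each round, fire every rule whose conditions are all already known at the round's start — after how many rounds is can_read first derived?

3

[1] (2) [quota_ok & audit_required & can_publish -> owner]; (6) [sso_linked & can_write -> restricted_mode]; (7) [audit_required & can_delete -> break_glass]; (8) [admin_console & mfa_enrolled & can_publish -> role_editor]. ⇒ new: owner, restricted_mode, break_glass, role_editor.
[2] (1) [owner & can_write -> can_invite]; (4) [role_editor & restricted_mode & owner -> elevated]. ⇒ new: can_invite, elevated.
[3] (5) [elevated -> can_read]. ⇒ new: can_read.
can_read first appears in round 3.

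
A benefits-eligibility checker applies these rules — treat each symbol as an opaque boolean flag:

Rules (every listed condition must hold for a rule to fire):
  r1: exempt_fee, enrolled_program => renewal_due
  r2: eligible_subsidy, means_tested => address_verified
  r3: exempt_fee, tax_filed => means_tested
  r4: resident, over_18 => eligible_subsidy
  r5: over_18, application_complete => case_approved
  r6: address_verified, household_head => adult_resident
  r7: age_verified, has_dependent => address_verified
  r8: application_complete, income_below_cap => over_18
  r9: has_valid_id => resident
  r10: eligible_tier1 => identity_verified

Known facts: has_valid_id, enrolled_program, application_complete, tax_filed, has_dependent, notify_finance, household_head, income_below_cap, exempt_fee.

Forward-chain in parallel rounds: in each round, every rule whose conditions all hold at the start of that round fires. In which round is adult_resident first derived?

4

Round 1: r1 [exempt_fee, enrolled_program => renewal_due]; r3 [exempt_fee, tax_filed => means_tested]; r8 [application_complete, income_below_cap => over_18]; r9 [has_valid_id => resident]. Adds renewal_due, means_tested, over_18, resident.
Round 2: r4 [resident, over_18 => eligible_subsidy]; r5 [over_18, application_complete => case_approved]. Adds eligible_subsidy, case_approved.
Round 3: r2 [eligible_subsidy, means_tested => address_verified]. Adds address_verified.
Round 4: r6 [address_verified, household_head => adult_resident]. Adds adult_resident.
adult_resident first appears in round 4.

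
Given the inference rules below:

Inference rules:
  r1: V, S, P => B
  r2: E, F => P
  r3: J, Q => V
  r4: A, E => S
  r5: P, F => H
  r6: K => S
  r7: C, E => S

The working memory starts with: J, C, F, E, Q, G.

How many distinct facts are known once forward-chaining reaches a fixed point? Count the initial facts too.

11

Round 1: r2 [E, F => P]; r3 [J, Q => V]; r7 [C, E => S]. Adds P, V, S.
Round 2: r1 [V, S, P => B]; r5 [P, F => H]. Adds B, H.
Closure: {B, C, E, F, G, H, J, P, Q, S, V} — 11 facts.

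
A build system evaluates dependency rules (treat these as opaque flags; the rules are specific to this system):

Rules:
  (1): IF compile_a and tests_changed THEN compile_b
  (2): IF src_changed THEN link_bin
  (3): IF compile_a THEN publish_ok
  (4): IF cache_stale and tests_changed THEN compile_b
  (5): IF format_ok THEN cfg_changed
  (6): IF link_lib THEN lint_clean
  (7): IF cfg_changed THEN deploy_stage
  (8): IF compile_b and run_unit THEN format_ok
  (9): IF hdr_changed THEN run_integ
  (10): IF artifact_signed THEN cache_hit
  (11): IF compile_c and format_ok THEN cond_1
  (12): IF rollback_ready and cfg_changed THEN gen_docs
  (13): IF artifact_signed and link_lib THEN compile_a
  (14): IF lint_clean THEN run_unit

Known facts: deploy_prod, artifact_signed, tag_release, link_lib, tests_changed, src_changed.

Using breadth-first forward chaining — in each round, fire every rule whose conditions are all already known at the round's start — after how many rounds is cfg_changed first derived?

4

[1] (2) [IF src_changed THEN link_bin]; (6) [IF link_lib THEN lint_clean]; (10) [IF artifact_signed THEN cache_hit]; (13) [IF artifact_signed and link_lib THEN compile_a]. ⇒ new: link_bin, lint_clean, cache_hit, compile_a.
[2] (1) [IF compile_a and tests_changed THEN compile_b]; (3) [IF compile_a THEN publish_ok]; (14) [IF lint_clean THEN run_unit]. ⇒ new: compile_b, publish_ok, run_unit.
[3] (8) [IF compile_b and run_unit THEN format_ok]. ⇒ new: format_ok.
[4] (5) [IF format_ok THEN cfg_changed]. ⇒ new: cfg_changed.
cfg_changed first appears in round 4.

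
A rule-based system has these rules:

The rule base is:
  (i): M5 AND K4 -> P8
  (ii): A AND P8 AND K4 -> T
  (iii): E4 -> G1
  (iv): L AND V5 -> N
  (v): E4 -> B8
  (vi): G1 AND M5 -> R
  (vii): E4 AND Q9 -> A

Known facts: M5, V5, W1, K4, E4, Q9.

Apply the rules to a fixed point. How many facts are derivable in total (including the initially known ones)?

Round 1: (i) [M5 AND K4 -> P8]; (iii) [E4 -> G1]; (v) [E4 -> B8]; (vii) [E4 AND Q9 -> A]. New: P8, G1, B8, A.
Round 2: (ii) [A AND P8 AND K4 -> T]; (vi) [G1 AND M5 -> R]. New: T, R.
Closure: {A, B8, E4, G1, K4, M5, P8, Q9, R, T, V5, W1} — 12 facts.

12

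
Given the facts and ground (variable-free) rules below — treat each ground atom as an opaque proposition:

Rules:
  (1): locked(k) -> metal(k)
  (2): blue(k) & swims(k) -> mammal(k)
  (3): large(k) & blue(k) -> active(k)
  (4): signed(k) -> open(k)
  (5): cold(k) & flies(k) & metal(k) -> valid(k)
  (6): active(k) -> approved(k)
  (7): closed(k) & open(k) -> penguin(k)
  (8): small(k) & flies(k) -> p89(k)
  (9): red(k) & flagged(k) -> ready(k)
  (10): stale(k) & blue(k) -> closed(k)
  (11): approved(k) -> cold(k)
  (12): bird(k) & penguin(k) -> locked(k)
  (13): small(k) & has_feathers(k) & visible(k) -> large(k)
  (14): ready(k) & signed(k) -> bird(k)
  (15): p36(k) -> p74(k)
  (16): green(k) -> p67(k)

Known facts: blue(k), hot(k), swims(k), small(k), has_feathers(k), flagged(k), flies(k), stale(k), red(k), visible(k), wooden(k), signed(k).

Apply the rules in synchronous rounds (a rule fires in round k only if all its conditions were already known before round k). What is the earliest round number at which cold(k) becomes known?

Round 1 — (2), (4), (8), (9), (10), (13), derive mammal(k), open(k), p89(k), ready(k), closed(k), large(k).
Round 2 — (3), (7), (14), derive active(k), penguin(k), bird(k).
Round 3 — (6), (12), derive approved(k), locked(k).
Round 4 — (1), (11), derive metal(k), cold(k).
cold(k) first appears in round 4.

4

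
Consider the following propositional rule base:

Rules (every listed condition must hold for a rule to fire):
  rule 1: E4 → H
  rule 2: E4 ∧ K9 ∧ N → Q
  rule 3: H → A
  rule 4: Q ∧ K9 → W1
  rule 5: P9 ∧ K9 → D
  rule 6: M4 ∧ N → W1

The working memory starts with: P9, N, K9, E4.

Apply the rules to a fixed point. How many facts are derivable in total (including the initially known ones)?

9

Round 1: rule 1 [E4 → H]; rule 2 [E4 ∧ K9 ∧ N → Q]; rule 5 [P9 ∧ K9 → D]. Adds H, Q, D.
Round 2: rule 3 [H → A]; rule 4 [Q ∧ K9 → W1]. Adds A, W1.
Closure: {A, D, E4, H, K9, N, P9, Q, W1} — 9 facts.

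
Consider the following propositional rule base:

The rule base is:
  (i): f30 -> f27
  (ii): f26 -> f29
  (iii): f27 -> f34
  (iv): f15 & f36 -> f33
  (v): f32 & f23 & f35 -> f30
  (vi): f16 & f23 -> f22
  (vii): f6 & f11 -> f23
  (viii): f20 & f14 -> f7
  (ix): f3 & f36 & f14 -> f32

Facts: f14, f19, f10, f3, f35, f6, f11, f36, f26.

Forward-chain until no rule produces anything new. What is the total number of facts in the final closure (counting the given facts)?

Round 1 — (ii), (vii), (ix), derive f29, f23, f32.
Round 2 — (v), derive f30.
Round 3 — (i), derive f27.
Round 4 — (iii), derive f34.
Closure: {f10, f11, f14, f19, f23, f26, f27, f29, f3, f30, f32, f34, f35, f36, f6} — 15 facts.

15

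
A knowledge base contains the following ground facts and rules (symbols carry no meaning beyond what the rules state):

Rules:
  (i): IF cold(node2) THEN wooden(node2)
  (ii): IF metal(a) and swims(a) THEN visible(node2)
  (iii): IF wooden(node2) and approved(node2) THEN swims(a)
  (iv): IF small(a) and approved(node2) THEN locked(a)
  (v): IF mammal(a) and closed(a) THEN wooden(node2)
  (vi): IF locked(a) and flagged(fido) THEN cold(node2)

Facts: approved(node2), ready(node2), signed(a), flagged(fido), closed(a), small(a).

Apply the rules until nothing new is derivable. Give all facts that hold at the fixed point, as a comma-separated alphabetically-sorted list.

approved(node2), closed(a), cold(node2), flagged(fido), locked(a), ready(node2), signed(a), small(a), swims(a), wooden(node2)

Round 1 fires (iv), giving locked(a).
Round 2 fires (vi), giving cold(node2).
Round 3 fires (i), giving wooden(node2).
Round 4 fires (iii), giving swims(a).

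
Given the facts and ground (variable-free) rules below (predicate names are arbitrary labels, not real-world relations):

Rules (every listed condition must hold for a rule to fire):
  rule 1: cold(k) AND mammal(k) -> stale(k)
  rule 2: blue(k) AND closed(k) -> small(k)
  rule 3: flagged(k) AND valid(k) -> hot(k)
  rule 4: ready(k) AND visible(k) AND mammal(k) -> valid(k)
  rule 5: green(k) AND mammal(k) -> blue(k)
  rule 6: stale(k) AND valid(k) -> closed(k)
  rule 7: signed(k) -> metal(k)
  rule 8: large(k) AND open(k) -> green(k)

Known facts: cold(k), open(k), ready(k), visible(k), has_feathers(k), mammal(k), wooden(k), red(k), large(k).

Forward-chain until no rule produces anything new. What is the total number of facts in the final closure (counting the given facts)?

15

Round 1 — rule 1, rule 4, rule 8, derive stale(k), valid(k), green(k).
Round 2 — rule 5, rule 6, derive blue(k), closed(k).
Round 3 — rule 2, derive small(k).
Closure: {blue(k), closed(k), cold(k), green(k), has_feathers(k), large(k), mammal(k), open(k), ready(k), red(k), small(k), stale(k), valid(k), visible(k), wooden(k)} — 15 facts.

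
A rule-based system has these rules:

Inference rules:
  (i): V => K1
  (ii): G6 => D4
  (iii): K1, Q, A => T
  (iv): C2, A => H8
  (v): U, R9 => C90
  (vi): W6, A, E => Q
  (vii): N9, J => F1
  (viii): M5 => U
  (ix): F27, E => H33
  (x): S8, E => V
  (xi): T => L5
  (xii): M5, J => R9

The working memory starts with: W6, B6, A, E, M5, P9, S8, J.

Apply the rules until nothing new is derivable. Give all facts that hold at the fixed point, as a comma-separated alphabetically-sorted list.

Round 1: (vi) [W6, A, E => Q]; (viii) [M5 => U]; (x) [S8, E => V]; (xii) [M5, J => R9]. New: Q, U, V, R9.
Round 2: (i) [V => K1]; (v) [U, R9 => C90]. New: K1, C90.
Round 3: (iii) [K1, Q, A => T]. New: T.
Round 4: (xi) [T => L5]. New: L5.

A, B6, C90, E, J, K1, L5, M5, P9, Q, R9, S8, T, U, V, W6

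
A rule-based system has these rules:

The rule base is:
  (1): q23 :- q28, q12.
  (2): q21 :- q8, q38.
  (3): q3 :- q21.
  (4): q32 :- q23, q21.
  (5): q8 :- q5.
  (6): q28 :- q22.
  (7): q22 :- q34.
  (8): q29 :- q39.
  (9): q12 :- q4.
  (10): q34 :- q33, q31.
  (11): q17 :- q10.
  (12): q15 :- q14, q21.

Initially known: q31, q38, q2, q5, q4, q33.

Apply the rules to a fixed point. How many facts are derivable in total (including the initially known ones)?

15

Round 1 fires (5), (9), (10), giving q8, q12, q34.
Round 2 fires (2), (7), giving q21, q22.
Round 3 fires (3), (6), giving q3, q28.
Round 4 fires (1), giving q23.
Round 5 fires (4), giving q32.
Closure: {q12, q2, q21, q22, q23, q28, q3, q31, q32, q33, q34, q38, q4, q5, q8} — 15 facts.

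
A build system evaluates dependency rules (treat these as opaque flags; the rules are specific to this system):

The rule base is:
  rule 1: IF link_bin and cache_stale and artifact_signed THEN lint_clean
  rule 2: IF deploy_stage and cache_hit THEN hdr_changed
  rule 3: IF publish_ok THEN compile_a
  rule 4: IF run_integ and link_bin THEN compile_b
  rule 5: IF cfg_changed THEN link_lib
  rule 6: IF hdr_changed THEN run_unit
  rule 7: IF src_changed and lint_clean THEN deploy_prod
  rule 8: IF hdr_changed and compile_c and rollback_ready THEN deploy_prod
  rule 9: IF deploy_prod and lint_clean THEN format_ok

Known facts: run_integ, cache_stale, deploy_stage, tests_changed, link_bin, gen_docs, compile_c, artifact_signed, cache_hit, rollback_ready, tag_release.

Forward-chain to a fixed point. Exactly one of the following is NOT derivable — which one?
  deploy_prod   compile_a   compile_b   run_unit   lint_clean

compile_a

Round 1 — rule 1, rule 2, rule 4, derive lint_clean, hdr_changed, compile_b.
Round 2 — rule 6, rule 8, derive run_unit, deploy_prod.
Round 3 — rule 9, derive format_ok.
Derived: compile_b (round 1), run_unit (round 2), lint_clean (round 1), deploy_prod (round 2). compile_a never appears in any round.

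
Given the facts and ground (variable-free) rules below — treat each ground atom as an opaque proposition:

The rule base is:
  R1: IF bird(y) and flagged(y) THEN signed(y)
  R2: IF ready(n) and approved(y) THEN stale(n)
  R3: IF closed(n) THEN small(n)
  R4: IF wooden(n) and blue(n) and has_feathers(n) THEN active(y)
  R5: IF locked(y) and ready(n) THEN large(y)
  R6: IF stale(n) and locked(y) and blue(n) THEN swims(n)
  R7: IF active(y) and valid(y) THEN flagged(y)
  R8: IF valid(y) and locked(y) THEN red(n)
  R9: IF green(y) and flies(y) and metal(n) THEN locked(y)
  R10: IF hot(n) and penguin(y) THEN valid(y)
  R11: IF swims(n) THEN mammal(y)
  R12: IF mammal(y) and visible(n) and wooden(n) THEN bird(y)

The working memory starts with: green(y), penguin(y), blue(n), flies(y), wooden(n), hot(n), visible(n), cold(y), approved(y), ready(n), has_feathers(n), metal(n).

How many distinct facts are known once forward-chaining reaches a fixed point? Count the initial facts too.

Round 1 — R2, R4, R9, R10, derive stale(n), active(y), locked(y), valid(y).
Round 2 — R5, R6, R7, R8, derive large(y), swims(n), flagged(y), red(n).
Round 3 — R11, derive mammal(y).
Round 4 — R12, derive bird(y).
Round 5 — R1, derive signed(y).
Closure: {active(y), approved(y), bird(y), blue(n), cold(y), flagged(y), flies(y), green(y), has_feathers(n), hot(n), large(y), locked(y), mammal(y), metal(n), penguin(y), ready(n), red(n), signed(y), stale(n), swims(n), valid(y), visible(n), wooden(n)} — 23 facts.

23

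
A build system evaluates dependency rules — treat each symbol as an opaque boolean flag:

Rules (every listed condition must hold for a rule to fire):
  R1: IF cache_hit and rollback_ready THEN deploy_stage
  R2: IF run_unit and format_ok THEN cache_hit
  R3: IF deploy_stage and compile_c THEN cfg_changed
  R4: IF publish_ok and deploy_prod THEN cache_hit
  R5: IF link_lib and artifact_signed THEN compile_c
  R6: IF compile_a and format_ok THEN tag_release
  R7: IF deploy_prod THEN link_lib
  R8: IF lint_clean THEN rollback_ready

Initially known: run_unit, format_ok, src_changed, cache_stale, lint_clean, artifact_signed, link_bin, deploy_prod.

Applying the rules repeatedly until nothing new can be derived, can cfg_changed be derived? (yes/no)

yes

Round 1: R2 [IF run_unit and format_ok THEN cache_hit]; R7 [IF deploy_prod THEN link_lib]; R8 [IF lint_clean THEN rollback_ready]. New: cache_hit, link_lib, rollback_ready.
Round 2: R1 [IF cache_hit and rollback_ready THEN deploy_stage]; R5 [IF link_lib and artifact_signed THEN compile_c]. New: deploy_stage, compile_c.
Round 3: R3 [IF deploy_stage and compile_c THEN cfg_changed]. New: cfg_changed.
cfg_changed appears in round 3, so it is derivable.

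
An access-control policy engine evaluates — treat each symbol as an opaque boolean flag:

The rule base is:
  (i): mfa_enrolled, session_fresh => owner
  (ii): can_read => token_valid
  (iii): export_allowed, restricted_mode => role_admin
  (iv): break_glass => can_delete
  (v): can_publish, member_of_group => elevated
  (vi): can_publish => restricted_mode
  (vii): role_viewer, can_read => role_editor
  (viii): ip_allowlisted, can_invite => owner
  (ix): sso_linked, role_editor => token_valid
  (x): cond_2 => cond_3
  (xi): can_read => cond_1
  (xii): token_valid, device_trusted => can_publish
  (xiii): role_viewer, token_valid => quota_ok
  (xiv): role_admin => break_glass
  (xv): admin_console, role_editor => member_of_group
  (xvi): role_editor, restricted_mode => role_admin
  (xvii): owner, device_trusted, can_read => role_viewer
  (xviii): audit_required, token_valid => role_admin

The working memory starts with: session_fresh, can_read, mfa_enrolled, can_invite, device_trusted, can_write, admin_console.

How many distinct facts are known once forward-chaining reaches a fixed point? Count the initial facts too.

20

[1] (i) [mfa_enrolled, session_fresh => owner]; (ii) [can_read => token_valid]; (xi) [can_read => cond_1]. ⇒ new: owner, token_valid, cond_1.
[2] (xii) [token_valid, device_trusted => can_publish]; (xvii) [owner, device_trusted, can_read => role_viewer]. ⇒ new: can_publish, role_viewer.
[3] (vi) [can_publish => restricted_mode]; (vii) [role_viewer, can_read => role_editor]; (xiii) [role_viewer, token_valid => quota_ok]. ⇒ new: restricted_mode, role_editor, quota_ok.
[4] (xv) [admin_console, role_editor => member_of_group]; (xvi) [role_editor, restricted_mode => role_admin]. ⇒ new: member_of_group, role_admin.
[5] (v) [can_publish, member_of_group => elevated]; (xiv) [role_admin => break_glass]. ⇒ new: elevated, break_glass.
[6] (iv) [break_glass => can_delete]. ⇒ new: can_delete.
Closure: {admin_console, break_glass, can_delete, can_invite, can_publish, can_read, can_write, cond_1, device_trusted, elevated, member_of_group, mfa_enrolled, owner, quota_ok, restricted_mode, role_admin, role_editor, role_viewer, session_fresh, token_valid} — 20 facts.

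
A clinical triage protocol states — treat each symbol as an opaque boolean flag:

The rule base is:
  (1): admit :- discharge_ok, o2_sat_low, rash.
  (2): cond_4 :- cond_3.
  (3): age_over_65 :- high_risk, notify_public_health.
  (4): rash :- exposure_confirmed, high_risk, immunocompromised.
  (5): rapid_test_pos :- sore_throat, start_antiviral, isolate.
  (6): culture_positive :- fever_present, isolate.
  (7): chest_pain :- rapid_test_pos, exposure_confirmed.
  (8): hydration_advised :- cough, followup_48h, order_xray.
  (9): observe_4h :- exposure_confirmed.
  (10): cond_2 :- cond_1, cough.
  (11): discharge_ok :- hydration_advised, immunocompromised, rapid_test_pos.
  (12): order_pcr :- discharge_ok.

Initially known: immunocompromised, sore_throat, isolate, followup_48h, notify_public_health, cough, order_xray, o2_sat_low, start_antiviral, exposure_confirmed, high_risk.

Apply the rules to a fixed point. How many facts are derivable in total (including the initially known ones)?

20

Round 1 — (3), (4), (5), (8), (9), derive age_over_65, rash, rapid_test_pos, hydration_advised, observe_4h.
Round 2 — (7), (11), derive chest_pain, discharge_ok.
Round 3 — (1), (12), derive admit, order_pcr.
Closure: {admit, age_over_65, chest_pain, cough, discharge_ok, exposure_confirmed, followup_48h, high_risk, hydration_advised, immunocompromised, isolate, notify_public_health, o2_sat_low, observe_4h, order_pcr, order_xray, rapid_test_pos, rash, sore_throat, start_antiviral} — 20 facts.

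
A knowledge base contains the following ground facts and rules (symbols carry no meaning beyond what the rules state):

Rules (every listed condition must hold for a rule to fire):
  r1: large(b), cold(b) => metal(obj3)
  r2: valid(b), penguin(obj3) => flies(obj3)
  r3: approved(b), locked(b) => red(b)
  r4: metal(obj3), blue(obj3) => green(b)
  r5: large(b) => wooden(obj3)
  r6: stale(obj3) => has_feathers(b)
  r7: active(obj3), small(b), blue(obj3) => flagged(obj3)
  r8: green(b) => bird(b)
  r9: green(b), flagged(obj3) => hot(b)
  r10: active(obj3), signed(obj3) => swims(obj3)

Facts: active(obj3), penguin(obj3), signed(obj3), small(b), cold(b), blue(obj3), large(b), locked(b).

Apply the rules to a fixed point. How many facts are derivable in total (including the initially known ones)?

15

Round 1 — r1, r5, r7, r10, derive metal(obj3), wooden(obj3), flagged(obj3), swims(obj3).
Round 2 — r4, derive green(b).
Round 3 — r8, r9, derive bird(b), hot(b).
Closure: {active(obj3), bird(b), blue(obj3), cold(b), flagged(obj3), green(b), hot(b), large(b), locked(b), metal(obj3), penguin(obj3), signed(obj3), small(b), swims(obj3), wooden(obj3)} — 15 facts.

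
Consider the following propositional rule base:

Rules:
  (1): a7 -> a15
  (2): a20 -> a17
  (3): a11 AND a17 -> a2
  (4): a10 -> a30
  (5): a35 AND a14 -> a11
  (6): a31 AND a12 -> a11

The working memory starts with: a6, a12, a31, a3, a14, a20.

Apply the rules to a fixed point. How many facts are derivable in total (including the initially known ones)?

Round 1 fires (2), (6), giving a17, a11.
Round 2 fires (3), giving a2.
Closure: {a11, a12, a14, a17, a2, a20, a3, a31, a6} — 9 facts.

9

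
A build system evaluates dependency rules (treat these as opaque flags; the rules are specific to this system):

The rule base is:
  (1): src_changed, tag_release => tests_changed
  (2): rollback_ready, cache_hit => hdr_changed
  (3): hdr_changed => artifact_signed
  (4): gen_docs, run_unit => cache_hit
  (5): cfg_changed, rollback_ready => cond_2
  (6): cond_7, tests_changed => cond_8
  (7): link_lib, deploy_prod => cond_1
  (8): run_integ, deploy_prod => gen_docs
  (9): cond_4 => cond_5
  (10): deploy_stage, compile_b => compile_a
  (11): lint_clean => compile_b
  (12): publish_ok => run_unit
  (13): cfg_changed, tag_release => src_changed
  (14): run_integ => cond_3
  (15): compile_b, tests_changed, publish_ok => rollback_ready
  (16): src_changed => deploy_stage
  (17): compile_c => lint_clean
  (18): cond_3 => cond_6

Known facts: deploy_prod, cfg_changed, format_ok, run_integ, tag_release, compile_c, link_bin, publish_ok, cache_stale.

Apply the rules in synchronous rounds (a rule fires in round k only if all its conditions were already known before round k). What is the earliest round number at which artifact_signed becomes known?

5

Round 1: (8) [run_integ, deploy_prod => gen_docs]; (12) [publish_ok => run_unit]; (13) [cfg_changed, tag_release => src_changed]; (14) [run_integ => cond_3]; (17) [compile_c => lint_clean]. New: gen_docs, run_unit, src_changed, cond_3, lint_clean.
Round 2: (1) [src_changed, tag_release => tests_changed]; (4) [gen_docs, run_unit => cache_hit]; (11) [lint_clean => compile_b]; (16) [src_changed => deploy_stage]; (18) [cond_3 => cond_6]. New: tests_changed, cache_hit, compile_b, deploy_stage, cond_6.
Round 3: (10) [deploy_stage, compile_b => compile_a]; (15) [compile_b, tests_changed, publish_ok => rollback_ready]. New: compile_a, rollback_ready.
Round 4: (2) [rollback_ready, cache_hit => hdr_changed]; (5) [cfg_changed, rollback_ready => cond_2]. New: hdr_changed, cond_2.
Round 5: (3) [hdr_changed => artifact_signed]. New: artifact_signed.
artifact_signed first appears in round 5.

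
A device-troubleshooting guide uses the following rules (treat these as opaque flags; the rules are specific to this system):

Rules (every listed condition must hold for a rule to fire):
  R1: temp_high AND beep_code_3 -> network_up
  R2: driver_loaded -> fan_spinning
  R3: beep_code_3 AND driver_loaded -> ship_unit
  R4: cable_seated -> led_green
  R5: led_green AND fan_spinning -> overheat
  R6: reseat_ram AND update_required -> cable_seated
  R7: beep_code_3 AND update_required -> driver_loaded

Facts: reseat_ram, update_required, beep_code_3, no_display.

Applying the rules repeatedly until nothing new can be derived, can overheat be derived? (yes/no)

Round 1: R6 [reseat_ram AND update_required -> cable_seated]; R7 [beep_code_3 AND update_required -> driver_loaded]. New: cable_seated, driver_loaded.
Round 2: R2 [driver_loaded -> fan_spinning]; R3 [beep_code_3 AND driver_loaded -> ship_unit]; R4 [cable_seated -> led_green]. New: fan_spinning, ship_unit, led_green.
Round 3: R5 [led_green AND fan_spinning -> overheat]. New: overheat.
overheat appears in round 3, so it is derivable.

yes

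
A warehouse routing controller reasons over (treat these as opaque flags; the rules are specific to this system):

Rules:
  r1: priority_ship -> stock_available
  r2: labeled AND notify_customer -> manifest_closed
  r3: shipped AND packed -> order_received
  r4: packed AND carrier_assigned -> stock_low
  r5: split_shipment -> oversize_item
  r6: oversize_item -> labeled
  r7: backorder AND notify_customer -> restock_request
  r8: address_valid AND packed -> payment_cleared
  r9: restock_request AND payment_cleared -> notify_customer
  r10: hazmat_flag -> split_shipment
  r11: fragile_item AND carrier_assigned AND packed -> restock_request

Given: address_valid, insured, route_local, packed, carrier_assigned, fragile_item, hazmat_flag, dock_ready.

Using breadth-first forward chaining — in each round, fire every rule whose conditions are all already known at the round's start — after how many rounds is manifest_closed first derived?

Round 1 fires r4, r8, r10, r11, giving stock_low, payment_cleared, split_shipment, restock_request.
Round 2 fires r5, r9, giving oversize_item, notify_customer.
Round 3 fires r6, giving labeled.
Round 4 fires r2, giving manifest_closed.
manifest_closed first appears in round 4.

4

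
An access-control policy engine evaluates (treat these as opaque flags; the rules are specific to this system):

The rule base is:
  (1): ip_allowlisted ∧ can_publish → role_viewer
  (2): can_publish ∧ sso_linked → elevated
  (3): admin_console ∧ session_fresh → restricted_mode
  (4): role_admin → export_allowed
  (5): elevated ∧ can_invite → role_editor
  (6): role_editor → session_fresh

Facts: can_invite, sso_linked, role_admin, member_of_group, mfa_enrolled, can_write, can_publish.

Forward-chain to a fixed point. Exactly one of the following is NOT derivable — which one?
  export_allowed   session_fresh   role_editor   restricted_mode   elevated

restricted_mode

Round 1 fires (2), (4), giving elevated, export_allowed.
Round 2 fires (5), giving role_editor.
Round 3 fires (6), giving session_fresh.
Derived: export_allowed (round 1), role_editor (round 2), elevated (round 1), session_fresh (round 3). restricted_mode never appears in any round.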